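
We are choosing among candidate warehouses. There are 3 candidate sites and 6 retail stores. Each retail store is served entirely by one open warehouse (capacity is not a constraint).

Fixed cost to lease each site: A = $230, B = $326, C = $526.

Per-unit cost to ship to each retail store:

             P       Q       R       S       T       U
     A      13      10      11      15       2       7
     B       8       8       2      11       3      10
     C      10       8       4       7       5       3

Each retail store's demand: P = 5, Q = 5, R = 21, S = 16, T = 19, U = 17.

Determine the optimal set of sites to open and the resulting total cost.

Open B only; minimum total cost 851.

For any fixed open set, each retail store goes to its cheapest open site; total = fixed + service.
{B}: P→B 8·5=40, Q→B 8·5=40, R→B 2·21=42, S→B 11·16=176, T→B 3·19=57, U→B 10·17=170. Service 525; fixed 326; total 851.
{C}: P→C 10·5=50, Q→C 8·5=40, R→C 4·21=84, S→C 7·16=112, T→C 5·19=95, U→C 3·17=51. Service 432; fixed 526; total 958.
{A}: service 743 + fixed 230 = 973
{A, B, C}: service 323 + fixed 1082 = 1405
No other subset beats 851.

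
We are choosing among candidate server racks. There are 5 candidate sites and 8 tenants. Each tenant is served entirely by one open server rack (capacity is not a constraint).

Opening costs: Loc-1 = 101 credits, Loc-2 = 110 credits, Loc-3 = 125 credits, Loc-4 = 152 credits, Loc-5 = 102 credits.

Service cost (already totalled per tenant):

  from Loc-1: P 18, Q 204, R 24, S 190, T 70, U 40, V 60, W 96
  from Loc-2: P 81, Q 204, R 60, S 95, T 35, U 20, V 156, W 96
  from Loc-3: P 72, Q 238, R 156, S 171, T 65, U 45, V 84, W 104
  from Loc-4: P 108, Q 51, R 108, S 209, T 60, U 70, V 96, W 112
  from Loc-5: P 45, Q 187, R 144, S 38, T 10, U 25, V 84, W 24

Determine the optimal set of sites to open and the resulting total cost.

Open Loc-1 and Loc-5; minimum total cost 589.

For any fixed open set, each tenant goes to its cheapest open site; total = fixed + service.
{Loc-1, Loc-5}: P→Loc-1 18, Q→Loc-5 187, R→Loc-1 24, S→Loc-5 38, T→Loc-5 10, U→Loc-5 25, V→Loc-1 60, W→Loc-5 24. Service 386; fixed 203; total 589.
{Loc-1, Loc-4, Loc-5}: service 250 + fixed 355 = 605
{Loc-4, Loc-5}: service 385 + fixed 254 = 639
{Loc-1, Loc-2, Loc-3, Loc-4, Loc-5}: P→Loc-1 18, Q→Loc-4 51, R→Loc-1 24, S→Loc-5 38, T→Loc-5 10, U→Loc-2 20, V→Loc-1 60, W→Loc-5 24. Service 245; fixed 590; total 835.
No other subset beats 589.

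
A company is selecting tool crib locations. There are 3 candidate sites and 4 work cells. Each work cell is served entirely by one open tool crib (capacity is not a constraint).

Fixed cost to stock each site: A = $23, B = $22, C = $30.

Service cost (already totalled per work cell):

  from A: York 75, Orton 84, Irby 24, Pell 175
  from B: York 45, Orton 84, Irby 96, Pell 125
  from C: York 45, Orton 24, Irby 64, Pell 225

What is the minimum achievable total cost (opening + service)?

Minimum total cost: 293

For any fixed open set, each work cell goes to its cheapest open site; total = fixed + service.
{A, B, C}: York→B 45, Orton→C 24, Irby→A 24, Pell→B 125. Service 218; fixed 75; total 293.
{B, C}: service 258 + fixed 52 = 310
{A, C}: service 268 + fixed 53 = 321
{B}: service 350 + fixed 22 = 372
No other subset beats 293.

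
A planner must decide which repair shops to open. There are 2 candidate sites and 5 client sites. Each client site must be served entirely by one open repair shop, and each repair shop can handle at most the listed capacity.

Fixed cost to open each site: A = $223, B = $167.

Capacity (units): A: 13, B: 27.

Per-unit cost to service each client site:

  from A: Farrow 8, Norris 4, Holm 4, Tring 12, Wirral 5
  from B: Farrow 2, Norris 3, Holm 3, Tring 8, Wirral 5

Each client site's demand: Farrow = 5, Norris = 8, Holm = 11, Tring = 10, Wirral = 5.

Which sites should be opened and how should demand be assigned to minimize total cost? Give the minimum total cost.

Open {A, B}: Farrow→B 2·5=10, Norris→A 4·8=32, Holm→B 3·11=33, Tring→B 8·10=80, Wirral→A 5·5=25.
Loads: A carries 13/13, B carries 26/27. Service 180; fixed 390; total 570.
Next best feasible plan costs 600.

Minimum total cost: 570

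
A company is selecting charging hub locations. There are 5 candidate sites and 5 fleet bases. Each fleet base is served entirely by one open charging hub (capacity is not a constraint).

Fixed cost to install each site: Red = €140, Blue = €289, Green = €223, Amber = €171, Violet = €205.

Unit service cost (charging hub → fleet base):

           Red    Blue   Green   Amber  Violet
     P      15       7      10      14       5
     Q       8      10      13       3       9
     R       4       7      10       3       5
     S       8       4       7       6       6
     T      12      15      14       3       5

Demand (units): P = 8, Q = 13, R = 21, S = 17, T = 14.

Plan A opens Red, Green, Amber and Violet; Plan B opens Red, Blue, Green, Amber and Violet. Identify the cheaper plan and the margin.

Plan A: {Red, Green, Amber, Violet}: P→Violet 5·8=40, Q→Amber 3·13=39, R→Amber 3·21=63, S→Amber 6·17=102, T→Amber 3·14=42. Service 286; fixed 739; total 1025.
Plan B: {Red, Blue, Green, Amber, Violet}: P→Violet 5·8=40, Q→Amber 3·13=39, R→Amber 3·21=63, S→Blue 4·17=68, T→Amber 3·14=42. Service 252; fixed 1028; total 1280.
Difference: |1025 − 1280| = 255.

Plan A is cheaper by 255.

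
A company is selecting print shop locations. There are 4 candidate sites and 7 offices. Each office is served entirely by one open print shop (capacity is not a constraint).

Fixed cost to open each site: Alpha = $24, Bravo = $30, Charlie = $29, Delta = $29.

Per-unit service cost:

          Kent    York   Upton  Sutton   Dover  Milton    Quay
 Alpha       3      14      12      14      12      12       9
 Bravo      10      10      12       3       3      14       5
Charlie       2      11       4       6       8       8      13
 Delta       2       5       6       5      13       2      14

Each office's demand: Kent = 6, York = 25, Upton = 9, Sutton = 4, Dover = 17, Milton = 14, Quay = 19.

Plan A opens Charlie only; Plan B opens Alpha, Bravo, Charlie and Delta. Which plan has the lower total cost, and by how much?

Plan B is cheaper by 400.

Plan A: {Charlie}: Kent→Charlie 2·6=12, York→Charlie 11·25=275, Upton→Charlie 4·9=36, Sutton→Charlie 6·4=24, Dover→Charlie 8·17=136, Milton→Charlie 8·14=112, Quay→Charlie 13·19=247. Service 842; fixed 29; total 871.
Plan B: {Alpha, Bravo, Charlie, Delta}: Kent→Charlie 2·6=12, York→Delta 5·25=125, Upton→Charlie 4·9=36, Sutton→Bravo 3·4=12, Dover→Bravo 3·17=51, Milton→Delta 2·14=28, Quay→Bravo 5·19=95. Service 359; fixed 112; total 471.
Difference: |871 − 471| = 400.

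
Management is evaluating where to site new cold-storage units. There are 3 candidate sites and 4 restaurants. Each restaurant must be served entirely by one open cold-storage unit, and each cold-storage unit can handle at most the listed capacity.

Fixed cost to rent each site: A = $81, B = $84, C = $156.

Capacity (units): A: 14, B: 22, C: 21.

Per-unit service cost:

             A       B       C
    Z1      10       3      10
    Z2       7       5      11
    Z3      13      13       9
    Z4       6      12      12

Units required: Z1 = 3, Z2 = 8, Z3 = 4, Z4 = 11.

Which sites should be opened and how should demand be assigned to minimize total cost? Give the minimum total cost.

Open {A, B}: Z1→B 3·3=9, Z2→B 5·8=40, Z3→B 13·4=52, Z4→A 6·11=66.
Loads: A carries 11/14, B carries 15/22. Service 167; fixed 165; total 332.
Next best feasible plan costs 353.

Minimum total cost: 332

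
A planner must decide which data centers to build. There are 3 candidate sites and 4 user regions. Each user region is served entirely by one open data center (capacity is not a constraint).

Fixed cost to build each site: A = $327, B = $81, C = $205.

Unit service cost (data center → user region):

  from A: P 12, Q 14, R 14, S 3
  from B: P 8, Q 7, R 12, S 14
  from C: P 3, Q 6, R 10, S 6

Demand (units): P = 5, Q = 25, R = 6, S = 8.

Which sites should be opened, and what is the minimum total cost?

Open C only; minimum total cost 478.

For any fixed open set, each user region goes to its cheapest open site; total = fixed + service.
{C}: P→C 3·5=15, Q→C 6·25=150, R→C 10·6=60, S→C 6·8=48. Service 273; fixed 205; total 478.
{B}: service 399 + fixed 81 = 480
{B, C}: service 273 + fixed 286 = 559
{A, B, C}: service 249 + fixed 613 = 862
(All 7 nonempty subsets were checked; C only is lowest.)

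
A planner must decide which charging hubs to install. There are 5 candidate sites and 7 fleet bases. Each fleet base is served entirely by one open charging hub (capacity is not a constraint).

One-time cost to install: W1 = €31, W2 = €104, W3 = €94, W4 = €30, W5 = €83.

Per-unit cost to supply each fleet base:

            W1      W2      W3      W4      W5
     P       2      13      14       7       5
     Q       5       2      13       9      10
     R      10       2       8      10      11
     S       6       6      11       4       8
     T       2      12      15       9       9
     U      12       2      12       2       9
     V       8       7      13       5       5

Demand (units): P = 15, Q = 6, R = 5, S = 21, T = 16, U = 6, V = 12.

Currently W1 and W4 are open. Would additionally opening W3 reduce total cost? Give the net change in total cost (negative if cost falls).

No — net change +84 (cost rises by 84).

Current service cost with {W1, W4}: 298.
Adding W3: each fleet base re-picks its cheapest; new service cost 288, saving 10.
Extra fixed cost: 94. Net change = 94 − 10 = 84.
(Totals: 359 → 443.)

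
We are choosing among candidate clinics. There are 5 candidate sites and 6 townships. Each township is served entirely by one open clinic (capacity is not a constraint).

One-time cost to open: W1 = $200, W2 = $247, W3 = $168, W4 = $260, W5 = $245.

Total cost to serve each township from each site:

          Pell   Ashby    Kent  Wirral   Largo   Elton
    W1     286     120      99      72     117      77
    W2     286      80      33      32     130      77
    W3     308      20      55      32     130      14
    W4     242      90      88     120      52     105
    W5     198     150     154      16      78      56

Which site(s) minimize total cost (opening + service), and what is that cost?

For any fixed open set, each township goes to its cheapest open site; total = fixed + service.
{W3}: Pell→W3 308, Ashby→W3 20, Kent→W3 55, Wirral→W3 32, Largo→W3 130, Elton→W3 14. Service 559; fixed 168; total 727.
{W3, W5}: Pell→W5 198, Ashby→W3 20, Kent→W3 55, Wirral→W5 16, Largo→W5 78, Elton→W3 14. Service 381; fixed 413; total 794.
{W3, W4}: service 415 + fixed 428 = 843
{W1, W2, W3, W4, W5}: Pell→W5 198, Ashby→W3 20, Kent→W2 33, Wirral→W5 16, Largo→W4 52, Elton→W3 14. Service 333; fixed 1120; total 1453.
No other subset beats 727.

Open W3 only; minimum total cost 727.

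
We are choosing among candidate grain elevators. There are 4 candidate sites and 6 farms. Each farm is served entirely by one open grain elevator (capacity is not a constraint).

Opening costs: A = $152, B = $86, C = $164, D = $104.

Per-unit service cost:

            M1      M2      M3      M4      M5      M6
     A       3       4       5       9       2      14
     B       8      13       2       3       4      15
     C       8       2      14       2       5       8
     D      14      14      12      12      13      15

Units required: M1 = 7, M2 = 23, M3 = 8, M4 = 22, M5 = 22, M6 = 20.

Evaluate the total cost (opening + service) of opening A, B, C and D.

Each farm is assigned to its cheapest site among the open ones.
{A, B, C, D}: M1→A 3·7=21, M2→C 2·23=46, M3→B 2·8=16, M4→C 2·22=44, M5→A 2·22=44, M6→C 8·20=160. Service 331; fixed 506; total 837.

Total cost: 837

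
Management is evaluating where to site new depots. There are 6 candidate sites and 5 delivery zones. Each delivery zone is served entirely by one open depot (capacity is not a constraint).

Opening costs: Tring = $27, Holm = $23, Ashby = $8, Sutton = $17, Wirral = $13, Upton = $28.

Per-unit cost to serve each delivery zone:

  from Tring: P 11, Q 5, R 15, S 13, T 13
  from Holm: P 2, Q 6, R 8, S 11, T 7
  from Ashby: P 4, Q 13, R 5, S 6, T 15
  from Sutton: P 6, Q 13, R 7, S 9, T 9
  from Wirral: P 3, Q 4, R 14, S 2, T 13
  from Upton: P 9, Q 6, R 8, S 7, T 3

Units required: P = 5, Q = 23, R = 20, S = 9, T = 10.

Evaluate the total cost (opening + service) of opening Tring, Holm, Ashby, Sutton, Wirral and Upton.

Total cost: 366

Each delivery zone is assigned to its cheapest site among the open ones.
{Tring, Holm, Ashby, Sutton, Wirral, Upton}: P→Holm 2·5=10, Q→Wirral 4·23=92, R→Ashby 5·20=100, S→Wirral 2·9=18, T→Upton 3·10=30. Service 250; fixed 116; total 366.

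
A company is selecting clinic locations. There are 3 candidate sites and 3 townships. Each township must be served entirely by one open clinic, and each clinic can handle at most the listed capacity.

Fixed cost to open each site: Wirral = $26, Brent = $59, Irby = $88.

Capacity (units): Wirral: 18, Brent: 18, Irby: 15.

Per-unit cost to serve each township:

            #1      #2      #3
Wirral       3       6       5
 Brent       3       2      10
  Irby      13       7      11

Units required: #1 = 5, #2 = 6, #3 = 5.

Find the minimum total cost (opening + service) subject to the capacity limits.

Minimum total cost: 102

Open {Wirral}: #1→Wirral 3·5=15, #2→Wirral 6·6=36, #3→Wirral 5·5=25.
Loads: Wirral carries 16/18. Service 76; fixed 26; total 102.
Next best feasible plan costs 136.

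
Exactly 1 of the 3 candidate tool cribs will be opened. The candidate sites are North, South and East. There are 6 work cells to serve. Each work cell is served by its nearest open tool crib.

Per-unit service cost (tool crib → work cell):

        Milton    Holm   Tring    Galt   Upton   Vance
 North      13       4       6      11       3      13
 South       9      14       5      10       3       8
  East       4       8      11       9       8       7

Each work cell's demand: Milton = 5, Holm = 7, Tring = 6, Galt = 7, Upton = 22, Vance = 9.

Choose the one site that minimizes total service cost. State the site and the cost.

Choose South only; total service cost 381.

With exactly 1 open, each work cell uses its cheapest among the chosen.
{South}: Milton→South 9·5=45, Holm→South 14·7=98, Tring→South 5·6=30, Galt→South 10·7=70, Upton→South 3·22=66, Vance→South 8·9=72. Service cost 381.
{North}: service cost 389
{East}: service cost 444
Among all 3 size-1 choices, {South} is lowest.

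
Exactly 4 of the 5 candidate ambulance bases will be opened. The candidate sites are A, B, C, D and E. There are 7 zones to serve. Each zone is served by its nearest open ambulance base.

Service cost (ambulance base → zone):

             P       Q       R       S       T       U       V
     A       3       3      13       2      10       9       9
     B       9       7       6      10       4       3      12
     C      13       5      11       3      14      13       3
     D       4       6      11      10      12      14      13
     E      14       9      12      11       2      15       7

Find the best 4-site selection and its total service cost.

Choose A, B, C and E; total service cost 22.

With exactly 4 open, each zone uses its cheapest among the chosen.
{A, B, C, E}: P→A 3, Q→A 3, R→B 6, S→A 2, T→E 2, U→B 3, V→C 3. Service cost 22.
{A, B, C, D}: service cost 24
{A, B, D, E}: service cost 26
Among all 5 size-4 choices, {A, B, C, E} is lowest.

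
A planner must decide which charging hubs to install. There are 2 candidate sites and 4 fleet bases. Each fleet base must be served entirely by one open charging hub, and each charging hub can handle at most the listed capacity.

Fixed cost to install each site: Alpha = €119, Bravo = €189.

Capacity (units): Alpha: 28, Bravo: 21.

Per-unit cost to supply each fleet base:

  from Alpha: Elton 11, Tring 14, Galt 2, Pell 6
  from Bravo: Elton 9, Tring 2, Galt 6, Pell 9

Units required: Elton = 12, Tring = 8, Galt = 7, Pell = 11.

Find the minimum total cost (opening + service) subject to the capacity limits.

Minimum total cost: 512

Open {Alpha, Bravo}: Elton→Bravo 9·12=108, Tring→Bravo 2·8=16, Galt→Alpha 2·7=14, Pell→Alpha 6·11=66.
Loads: Alpha carries 18/28, Bravo carries 20/21. Service 204; fixed 308; total 512.
Next best feasible plan costs 564.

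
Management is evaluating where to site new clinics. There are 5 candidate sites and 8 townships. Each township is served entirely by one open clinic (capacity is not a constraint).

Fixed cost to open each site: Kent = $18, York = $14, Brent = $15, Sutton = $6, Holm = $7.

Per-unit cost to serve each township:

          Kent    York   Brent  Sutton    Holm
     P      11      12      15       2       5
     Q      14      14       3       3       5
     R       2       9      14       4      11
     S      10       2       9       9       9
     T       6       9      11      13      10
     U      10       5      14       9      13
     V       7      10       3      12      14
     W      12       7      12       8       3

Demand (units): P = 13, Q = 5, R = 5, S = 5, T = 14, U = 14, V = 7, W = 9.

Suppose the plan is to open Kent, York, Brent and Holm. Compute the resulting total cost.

Each township is assigned to its cheapest site among the open ones.
{Kent, York, Brent, Holm}: P→Holm 5·13=65, Q→Brent 3·5=15, R→Kent 2·5=10, S→York 2·5=10, T→Kent 6·14=84, U→York 5·14=70, V→Brent 3·7=21, W→Holm 3·9=27. Service 302; fixed 54; total 356.

Total cost: 356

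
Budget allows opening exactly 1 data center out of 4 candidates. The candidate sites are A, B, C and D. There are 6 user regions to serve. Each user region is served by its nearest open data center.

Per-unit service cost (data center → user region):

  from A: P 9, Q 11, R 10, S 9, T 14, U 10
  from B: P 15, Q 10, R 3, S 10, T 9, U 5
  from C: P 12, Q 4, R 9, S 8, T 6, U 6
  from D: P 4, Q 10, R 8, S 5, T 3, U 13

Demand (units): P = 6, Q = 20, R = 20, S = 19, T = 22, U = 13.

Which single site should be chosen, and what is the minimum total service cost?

With exactly 1 open, each user region uses its cheapest among the chosen.
{C}: P→C 12·6=72, Q→C 4·20=80, R→C 9·20=180, S→C 8·19=152, T→C 6·22=132, U→C 6·13=78. Service cost 694.
{D}: service cost 714
{B}: service cost 803
Among all 4 size-1 choices, {C} is lowest.

Choose C only; total service cost 694.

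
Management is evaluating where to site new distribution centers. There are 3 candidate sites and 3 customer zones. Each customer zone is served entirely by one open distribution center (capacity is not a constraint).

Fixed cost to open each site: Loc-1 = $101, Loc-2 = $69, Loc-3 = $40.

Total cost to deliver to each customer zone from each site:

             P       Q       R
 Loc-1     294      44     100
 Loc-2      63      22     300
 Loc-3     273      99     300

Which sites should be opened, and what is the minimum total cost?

For any fixed open set, each customer zone goes to its cheapest open site; total = fixed + service.
{Loc-1, Loc-2}: P→Loc-2 63, Q→Loc-2 22, R→Loc-1 100. Service 185; fixed 170; total 355.
{Loc-1, Loc-2, Loc-3}: P→Loc-2 63, Q→Loc-2 22, R→Loc-1 100. Service 185; fixed 210; total 395.
{Loc-2}: service 385 + fixed 69 = 454
{Loc-3}: service 672 + fixed 40 = 712
(All 7 nonempty subsets were checked; Loc-1 and Loc-2 is lowest.)

Open Loc-1 and Loc-2; minimum total cost 355.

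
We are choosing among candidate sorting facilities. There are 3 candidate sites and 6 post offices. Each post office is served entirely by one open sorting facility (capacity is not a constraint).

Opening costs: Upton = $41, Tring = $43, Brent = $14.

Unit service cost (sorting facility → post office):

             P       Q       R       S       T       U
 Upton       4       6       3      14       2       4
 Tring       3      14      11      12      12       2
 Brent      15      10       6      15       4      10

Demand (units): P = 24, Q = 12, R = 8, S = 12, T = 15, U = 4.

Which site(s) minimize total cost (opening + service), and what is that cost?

Open Upton and Tring; minimum total cost 434.

For any fixed open set, each post office goes to its cheapest open site; total = fixed + service.
{Upton, Tring}: P→Tring 3·24=72, Q→Upton 6·12=72, R→Upton 3·8=24, S→Tring 12·12=144, T→Upton 2·15=30, U→Tring 2·4=8. Service 350; fixed 84; total 434.
{Upton}: service 406 + fixed 41 = 447
{Upton, Tring, Brent}: service 350 + fixed 98 = 448
{Brent}: P→Brent 15·24=360, Q→Brent 10·12=120, R→Brent 6·8=48, S→Brent 15·12=180, T→Brent 4·15=60, U→Brent 10·4=40. Service 808; fixed 14; total 822.
No other subset beats 434.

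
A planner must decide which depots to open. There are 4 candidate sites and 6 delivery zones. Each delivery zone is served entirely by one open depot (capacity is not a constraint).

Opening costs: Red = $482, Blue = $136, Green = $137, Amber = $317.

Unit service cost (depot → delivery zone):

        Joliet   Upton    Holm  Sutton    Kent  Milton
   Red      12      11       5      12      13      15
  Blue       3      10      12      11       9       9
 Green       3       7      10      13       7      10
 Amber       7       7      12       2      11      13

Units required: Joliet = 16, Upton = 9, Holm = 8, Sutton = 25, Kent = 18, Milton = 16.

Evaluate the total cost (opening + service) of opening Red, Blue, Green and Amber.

Total cost: 1543

Each delivery zone is assigned to its cheapest site among the open ones.
{Red, Blue, Green, Amber}: Joliet→Blue 3·16=48, Upton→Green 7·9=63, Holm→Red 5·8=40, Sutton→Amber 2·25=50, Kent→Green 7·18=126, Milton→Blue 9·16=144. Service 471; fixed 1072; total 1543.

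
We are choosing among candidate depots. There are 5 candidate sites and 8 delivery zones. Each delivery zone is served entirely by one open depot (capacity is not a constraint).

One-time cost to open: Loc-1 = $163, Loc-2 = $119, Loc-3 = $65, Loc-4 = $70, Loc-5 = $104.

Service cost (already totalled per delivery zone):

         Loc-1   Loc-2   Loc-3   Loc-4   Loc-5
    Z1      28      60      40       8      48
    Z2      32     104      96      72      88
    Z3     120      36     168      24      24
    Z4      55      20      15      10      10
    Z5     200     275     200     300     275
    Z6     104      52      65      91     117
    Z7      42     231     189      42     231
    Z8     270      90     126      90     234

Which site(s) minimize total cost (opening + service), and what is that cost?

Open Loc-3 and Loc-4; minimum total cost 646.

For any fixed open set, each delivery zone goes to its cheapest open site; total = fixed + service.
{Loc-3, Loc-4}: Z1→Loc-4 8, Z2→Loc-4 72, Z3→Loc-4 24, Z4→Loc-4 10, Z5→Loc-3 200, Z6→Loc-3 65, Z7→Loc-4 42, Z8→Loc-4 90. Service 511; fixed 135; total 646.
{Loc-4}: service 637 + fixed 70 = 707
{Loc-1, Loc-4}: Z1→Loc-4 8, Z2→Loc-1 32, Z3→Loc-4 24, Z4→Loc-4 10, Z5→Loc-1 200, Z6→Loc-4 91, Z7→Loc-1 42, Z8→Loc-4 90. Service 497; fixed 233; total 730.
{Loc-1, Loc-2, Loc-3, Loc-4, Loc-5}: service 458 + fixed 521 = 979
No other subset beats 646.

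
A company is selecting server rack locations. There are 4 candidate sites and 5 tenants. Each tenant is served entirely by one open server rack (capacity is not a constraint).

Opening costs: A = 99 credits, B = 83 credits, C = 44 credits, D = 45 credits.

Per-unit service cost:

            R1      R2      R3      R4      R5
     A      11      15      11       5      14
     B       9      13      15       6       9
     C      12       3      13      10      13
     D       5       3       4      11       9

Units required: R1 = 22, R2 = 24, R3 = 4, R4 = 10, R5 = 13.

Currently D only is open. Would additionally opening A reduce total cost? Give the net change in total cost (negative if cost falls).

No — net change +39 (cost rises by 39).

Current service cost with {D}: 425.
Adding A: each tenant re-picks its cheapest; new service cost 365, saving 60.
Extra fixed cost: 99. Net change = 99 − 60 = 39.
(Totals: 470 → 509.)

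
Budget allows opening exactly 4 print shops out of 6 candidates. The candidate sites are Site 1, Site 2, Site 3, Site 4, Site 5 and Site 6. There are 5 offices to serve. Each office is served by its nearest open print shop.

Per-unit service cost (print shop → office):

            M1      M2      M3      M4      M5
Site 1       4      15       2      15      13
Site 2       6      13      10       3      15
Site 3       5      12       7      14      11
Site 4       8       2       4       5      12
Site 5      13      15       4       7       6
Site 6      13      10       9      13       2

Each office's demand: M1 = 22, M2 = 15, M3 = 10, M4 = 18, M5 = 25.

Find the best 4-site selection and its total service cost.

Choose Site 1, Site 2, Site 4 and Site 6; total service cost 242.

With exactly 4 open, each office uses its cheapest among the chosen.
{Site 1, Site 2, Site 4, Site 6}: M1→Site 1 4·22=88, M2→Site 4 2·15=30, M3→Site 1 2·10=20, M4→Site 2 3·18=54, M5→Site 6 2·25=50. Service cost 242.
{Site 1, Site 3, Site 4, Site 6}: service cost 278
{Site 1, Site 4, Site 5, Site 6}: service cost 278
Among all 15 size-4 choices, {Site 1, Site 2, Site 4, Site 6} is lowest.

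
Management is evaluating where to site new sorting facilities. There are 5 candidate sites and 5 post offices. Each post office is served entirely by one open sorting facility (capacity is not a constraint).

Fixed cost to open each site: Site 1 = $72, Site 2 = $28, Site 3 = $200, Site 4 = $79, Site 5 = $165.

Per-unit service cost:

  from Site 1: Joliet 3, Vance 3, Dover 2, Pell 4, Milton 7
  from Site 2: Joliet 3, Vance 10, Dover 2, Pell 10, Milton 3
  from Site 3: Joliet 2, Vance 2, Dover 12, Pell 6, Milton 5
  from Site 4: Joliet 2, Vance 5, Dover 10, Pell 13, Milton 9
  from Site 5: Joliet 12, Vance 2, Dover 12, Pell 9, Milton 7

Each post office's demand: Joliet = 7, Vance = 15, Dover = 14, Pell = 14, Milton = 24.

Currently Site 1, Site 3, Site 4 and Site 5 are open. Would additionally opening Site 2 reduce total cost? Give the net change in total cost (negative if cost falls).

Current service cost with {Site 1, Site 3, Site 4, Site 5}: 248.
Adding Site 2: each post office re-picks its cheapest; new service cost 200, saving 48.
Extra fixed cost: 28. Net change = 28 − 48 = -20.
(Totals: 764 → 744.)

Yes — net change −20 (cost falls by 20).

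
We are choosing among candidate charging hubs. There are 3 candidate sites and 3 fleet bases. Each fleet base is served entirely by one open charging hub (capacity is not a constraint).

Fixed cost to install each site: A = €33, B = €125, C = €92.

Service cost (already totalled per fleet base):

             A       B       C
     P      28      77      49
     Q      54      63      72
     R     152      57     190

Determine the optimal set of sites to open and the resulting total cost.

Open A only; minimum total cost 267.

For any fixed open set, each fleet base goes to its cheapest open site; total = fixed + service.
{A}: P→A 28, Q→A 54, R→A 152. Service 234; fixed 33; total 267.
{A, B}: P→A 28, Q→A 54, R→B 57. Service 139; fixed 158; total 297.
{B}: service 197 + fixed 125 = 322
{A, B, C}: P→A 28, Q→A 54, R→B 57. Service 139; fixed 250; total 389.
No other subset beats 267.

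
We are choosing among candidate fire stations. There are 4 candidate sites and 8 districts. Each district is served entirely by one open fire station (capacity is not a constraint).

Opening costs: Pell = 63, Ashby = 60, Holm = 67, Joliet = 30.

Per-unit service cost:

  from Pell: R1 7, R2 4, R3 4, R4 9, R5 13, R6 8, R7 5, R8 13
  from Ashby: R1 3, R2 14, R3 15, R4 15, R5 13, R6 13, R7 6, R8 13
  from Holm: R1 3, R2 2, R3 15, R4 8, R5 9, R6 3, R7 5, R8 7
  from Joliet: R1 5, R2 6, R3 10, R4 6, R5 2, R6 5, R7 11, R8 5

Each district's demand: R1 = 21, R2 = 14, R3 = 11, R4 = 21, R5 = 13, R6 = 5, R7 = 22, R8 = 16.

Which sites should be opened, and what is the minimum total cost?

For any fixed open set, each district goes to its cheapest open site; total = fixed + service.
{Pell, Holm, Joliet}: R1→Holm 3·21=63, R2→Holm 2·14=28, R3→Pell 4·11=44, R4→Joliet 6·21=126, R5→Joliet 2·13=26, R6→Holm 3·5=15, R7→Pell 5·22=110, R8→Joliet 5·16=80. Service 492; fixed 160; total 652.
{Holm, Joliet}: service 558 + fixed 97 = 655
{Pell, Joliet}: service 572 + fixed 93 = 665
{Pell, Ashby, Holm, Joliet}: service 492 + fixed 220 = 712
No other subset beats 652.

Open Pell, Holm and Joliet; minimum total cost 652.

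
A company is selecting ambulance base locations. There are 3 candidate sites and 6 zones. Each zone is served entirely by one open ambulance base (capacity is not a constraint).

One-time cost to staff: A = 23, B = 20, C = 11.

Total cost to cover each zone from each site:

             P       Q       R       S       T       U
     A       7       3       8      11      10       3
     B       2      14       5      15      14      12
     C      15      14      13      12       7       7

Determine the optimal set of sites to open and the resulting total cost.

Open A only; minimum total cost 65.

For any fixed open set, each zone goes to its cheapest open site; total = fixed + service.
{A}: P→A 7, Q→A 3, R→A 8, S→A 11, T→A 10, U→A 3. Service 42; fixed 23; total 65.
{A, C}: service 39 + fixed 34 = 73
{A, B}: service 34 + fixed 43 = 77
{A, B, C}: service 31 + fixed 54 = 85
No other subset beats 65.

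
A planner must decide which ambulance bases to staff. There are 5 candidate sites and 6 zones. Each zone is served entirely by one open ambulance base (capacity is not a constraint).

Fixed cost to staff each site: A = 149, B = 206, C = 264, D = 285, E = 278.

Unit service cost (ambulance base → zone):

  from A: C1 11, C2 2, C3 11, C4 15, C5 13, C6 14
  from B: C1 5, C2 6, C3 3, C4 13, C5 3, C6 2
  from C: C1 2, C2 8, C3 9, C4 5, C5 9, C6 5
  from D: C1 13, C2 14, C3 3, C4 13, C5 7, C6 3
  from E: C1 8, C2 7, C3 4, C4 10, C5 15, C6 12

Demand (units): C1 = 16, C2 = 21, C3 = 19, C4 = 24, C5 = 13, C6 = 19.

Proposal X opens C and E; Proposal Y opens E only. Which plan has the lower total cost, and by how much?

Proposal X is cheaper by 163.

Proposal X: {C, E}: C1→C 2·16=32, C2→E 7·21=147, C3→E 4·19=76, C4→C 5·24=120, C5→C 9·13=117, C6→C 5·19=95. Service 587; fixed 542; total 1129.
Proposal Y: {E}: C1→E 8·16=128, C2→E 7·21=147, C3→E 4·19=76, C4→E 10·24=240, C5→E 15·13=195, C6→E 12·19=228. Service 1014; fixed 278; total 1292.
Difference: |1129 − 1292| = 163.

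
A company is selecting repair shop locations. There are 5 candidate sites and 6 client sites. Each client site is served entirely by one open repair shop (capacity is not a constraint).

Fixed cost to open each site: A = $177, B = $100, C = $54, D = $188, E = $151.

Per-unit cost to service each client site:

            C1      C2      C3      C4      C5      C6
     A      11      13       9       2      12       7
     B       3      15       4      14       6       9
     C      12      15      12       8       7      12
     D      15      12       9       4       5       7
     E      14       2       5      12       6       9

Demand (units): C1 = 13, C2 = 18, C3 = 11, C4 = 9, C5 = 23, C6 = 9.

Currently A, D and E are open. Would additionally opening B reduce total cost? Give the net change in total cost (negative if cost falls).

Yes — net change −15 (cost falls by 15).

Current service cost with {A, D, E}: 430.
Adding B: each client site re-picks its cheapest; new service cost 315, saving 115.
Extra fixed cost: 100. Net change = 100 − 115 = -15.
(Totals: 946 → 931.)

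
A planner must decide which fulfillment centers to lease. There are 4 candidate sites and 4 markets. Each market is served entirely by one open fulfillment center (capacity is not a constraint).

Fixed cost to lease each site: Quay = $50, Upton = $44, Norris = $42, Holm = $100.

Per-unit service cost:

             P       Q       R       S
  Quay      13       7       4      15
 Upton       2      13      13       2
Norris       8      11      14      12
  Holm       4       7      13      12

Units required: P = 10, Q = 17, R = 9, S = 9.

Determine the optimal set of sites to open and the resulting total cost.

Open Quay and Upton; minimum total cost 287.

For any fixed open set, each market goes to its cheapest open site; total = fixed + service.
{Quay, Upton}: P→Upton 2·10=20, Q→Quay 7·17=119, R→Quay 4·9=36, S→Upton 2·9=18. Service 193; fixed 94; total 287.
{Quay, Upton, Norris}: service 193 + fixed 136 = 329
{Quay, Upton, Holm}: service 193 + fixed 194 = 387
{Quay, Upton, Norris, Holm}: service 193 + fixed 236 = 429
No other subset beats 287.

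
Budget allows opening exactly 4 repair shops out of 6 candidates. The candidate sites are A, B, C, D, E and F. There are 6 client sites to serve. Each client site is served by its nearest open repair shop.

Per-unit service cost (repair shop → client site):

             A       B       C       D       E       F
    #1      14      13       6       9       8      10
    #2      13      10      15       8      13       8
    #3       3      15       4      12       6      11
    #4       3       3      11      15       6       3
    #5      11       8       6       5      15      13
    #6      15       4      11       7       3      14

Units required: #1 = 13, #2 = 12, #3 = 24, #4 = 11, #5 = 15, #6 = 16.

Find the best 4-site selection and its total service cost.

With exactly 4 open, each client site uses its cheapest among the chosen.
{A, C, D, E}: #1→C 6·13=78, #2→D 8·12=96, #3→A 3·24=72, #4→A 3·11=33, #5→D 5·15=75, #6→E 3·16=48. Service cost 402.
{A, C, E, F}: service cost 417
{A, B, C, D}: service cost 418
Among all 15 size-4 choices, {A, C, D, E} is lowest.

Choose A, C, D and E; total service cost 402.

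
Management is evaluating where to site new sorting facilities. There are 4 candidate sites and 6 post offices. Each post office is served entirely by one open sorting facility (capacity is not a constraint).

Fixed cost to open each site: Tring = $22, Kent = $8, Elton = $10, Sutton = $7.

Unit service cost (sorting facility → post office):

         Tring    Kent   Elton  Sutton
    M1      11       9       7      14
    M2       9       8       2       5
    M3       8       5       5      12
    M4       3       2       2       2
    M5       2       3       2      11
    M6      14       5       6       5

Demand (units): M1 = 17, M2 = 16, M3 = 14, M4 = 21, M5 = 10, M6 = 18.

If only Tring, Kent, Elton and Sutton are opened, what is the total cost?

Each post office is assigned to its cheapest site among the open ones.
{Tring, Kent, Elton, Sutton}: M1→Elton 7·17=119, M2→Elton 2·16=32, M3→Kent 5·14=70, M4→Kent 2·21=42, M5→Tring 2·10=20, M6→Kent 5·18=90. Service 373; fixed 47; total 420.

Total cost: 420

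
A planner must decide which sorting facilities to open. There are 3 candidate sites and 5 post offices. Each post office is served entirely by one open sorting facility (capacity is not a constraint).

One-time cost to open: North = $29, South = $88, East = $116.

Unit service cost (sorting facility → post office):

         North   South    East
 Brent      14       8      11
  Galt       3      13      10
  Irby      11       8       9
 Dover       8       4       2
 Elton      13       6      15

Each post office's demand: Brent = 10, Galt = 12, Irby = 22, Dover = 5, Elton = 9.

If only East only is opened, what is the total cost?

Total cost: 689

Each post office is assigned to its cheapest site among the open ones.
{East}: Brent→East 11·10=110, Galt→East 10·12=120, Irby→East 9·22=198, Dover→East 2·5=10, Elton→East 15·9=135. Service 573; fixed 116; total 689.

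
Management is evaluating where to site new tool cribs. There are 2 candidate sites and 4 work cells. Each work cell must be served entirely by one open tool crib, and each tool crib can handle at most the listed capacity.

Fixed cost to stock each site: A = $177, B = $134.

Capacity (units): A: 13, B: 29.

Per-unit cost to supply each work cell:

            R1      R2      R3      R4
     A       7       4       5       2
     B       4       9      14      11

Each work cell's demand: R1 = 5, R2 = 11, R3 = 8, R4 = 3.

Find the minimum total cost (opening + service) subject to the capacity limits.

Minimum total cost: 398

Open {B}: R1→B 4·5=20, R2→B 9·11=99, R3→B 14·8=112, R4→B 11·3=33.
Loads: B carries 27/29. Service 264; fixed 134; total 398.
Next best feasible plan costs 476.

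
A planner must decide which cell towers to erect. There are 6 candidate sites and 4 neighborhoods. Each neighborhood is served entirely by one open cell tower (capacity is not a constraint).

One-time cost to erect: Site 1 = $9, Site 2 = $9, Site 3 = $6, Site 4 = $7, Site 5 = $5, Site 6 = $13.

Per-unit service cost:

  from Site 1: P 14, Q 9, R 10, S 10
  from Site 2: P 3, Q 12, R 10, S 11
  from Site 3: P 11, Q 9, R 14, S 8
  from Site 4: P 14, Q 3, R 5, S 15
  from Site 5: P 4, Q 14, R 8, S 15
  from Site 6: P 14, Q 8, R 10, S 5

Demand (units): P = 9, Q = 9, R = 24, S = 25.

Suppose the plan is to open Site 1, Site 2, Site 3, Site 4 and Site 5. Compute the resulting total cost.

Total cost: 410

Each neighborhood is assigned to its cheapest site among the open ones.
{Site 1, Site 2, Site 3, Site 4, Site 5}: P→Site 2 3·9=27, Q→Site 4 3·9=27, R→Site 4 5·24=120, S→Site 3 8·25=200. Service 374; fixed 36; total 410.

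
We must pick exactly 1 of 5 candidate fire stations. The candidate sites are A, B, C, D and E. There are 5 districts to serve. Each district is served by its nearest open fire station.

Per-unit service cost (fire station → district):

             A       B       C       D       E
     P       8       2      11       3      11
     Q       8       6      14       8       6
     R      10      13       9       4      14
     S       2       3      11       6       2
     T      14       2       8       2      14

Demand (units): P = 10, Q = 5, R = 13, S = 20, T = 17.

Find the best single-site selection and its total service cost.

Choose D only; total service cost 276.

With exactly 1 open, each district uses its cheapest among the chosen.
{D}: P→D 3·10=30, Q→D 8·5=40, R→D 4·13=52, S→D 6·20=120, T→D 2·17=34. Service cost 276.
{B}: service cost 313
{A}: service cost 528
Among all 5 size-1 choices, {D} is lowest.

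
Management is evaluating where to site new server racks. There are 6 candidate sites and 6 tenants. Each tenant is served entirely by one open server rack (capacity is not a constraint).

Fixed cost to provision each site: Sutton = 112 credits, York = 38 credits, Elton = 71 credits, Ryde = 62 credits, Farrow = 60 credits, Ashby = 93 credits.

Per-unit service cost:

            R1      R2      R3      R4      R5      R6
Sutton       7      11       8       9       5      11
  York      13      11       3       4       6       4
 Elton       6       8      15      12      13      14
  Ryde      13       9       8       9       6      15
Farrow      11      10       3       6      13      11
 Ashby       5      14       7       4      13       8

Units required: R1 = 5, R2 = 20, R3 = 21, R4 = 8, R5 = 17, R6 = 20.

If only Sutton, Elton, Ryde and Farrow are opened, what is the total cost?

Each tenant is assigned to its cheapest site among the open ones.
{Sutton, Elton, Ryde, Farrow}: R1→Elton 6·5=30, R2→Elton 8·20=160, R3→Farrow 3·21=63, R4→Farrow 6·8=48, R5→Sutton 5·17=85, R6→Sutton 11·20=220. Service 606; fixed 305; total 911.

Total cost: 911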